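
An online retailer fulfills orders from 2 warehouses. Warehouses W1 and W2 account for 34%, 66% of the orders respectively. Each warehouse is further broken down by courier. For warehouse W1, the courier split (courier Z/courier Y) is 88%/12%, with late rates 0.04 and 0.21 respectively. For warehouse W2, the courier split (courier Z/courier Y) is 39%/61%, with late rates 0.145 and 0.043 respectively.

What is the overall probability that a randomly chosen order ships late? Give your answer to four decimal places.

0.0752

P(L|W1) = 0.88·0.04 + 0.12·0.21 = 0.0352 + 0.0252 = 0.0604
P(L|W2) = 0.39·0.145 + 0.61·0.043 = 0.05655 + 0.02623 = 0.08278
Then overall,
P(L) = 0.34·0.0604 + 0.66·0.08278
      = 0.020536 + 0.0546348 = 0.0751708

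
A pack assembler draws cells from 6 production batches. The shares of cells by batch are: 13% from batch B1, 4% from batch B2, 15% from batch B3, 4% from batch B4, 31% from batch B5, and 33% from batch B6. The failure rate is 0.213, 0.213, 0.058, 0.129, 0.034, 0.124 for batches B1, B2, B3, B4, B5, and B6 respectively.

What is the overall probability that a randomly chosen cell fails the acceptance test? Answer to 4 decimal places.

0.1015

P(F) = P(F|B1)·P(B1) + P(F|B2)·P(B2) + P(F|B3)·P(B3) + P(F|B4)·P(B4) + P(F|B5)·P(B5) + P(F|B6)·P(B6)
      = 0.213·0.13 + 0.213·0.04 + 0.058·0.15 + 0.129·0.04 + 0.034·0.31 + 0.124·0.33
      = 0.02769 + 0.00852 + 0.0087 + 0.00516 + 0.01054 + 0.04092 = 0.10153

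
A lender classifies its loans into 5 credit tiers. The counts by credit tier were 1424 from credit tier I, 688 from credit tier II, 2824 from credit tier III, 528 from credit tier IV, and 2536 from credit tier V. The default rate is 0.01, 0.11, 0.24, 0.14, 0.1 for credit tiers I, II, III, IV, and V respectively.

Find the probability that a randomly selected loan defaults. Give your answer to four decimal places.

0.1369

Total: 1424 + 688 + 2824 + 528 + 2536 = 8000.
P(I) = 1424/8000 = 0.178. P(II) = 688/8000 = 0.086. P(III) = 2824/8000 = 0.353. P(IV) = 528/8000 = 0.066. P(V) = 2536/8000 = 0.317.
P(D) = P(D|I)·P(I) + P(D|II)·P(II) + P(D|III)·P(III) + P(D|IV)·P(IV) + P(D|V)·P(V)
      = 0.01·0.178 + 0.11·0.086 + 0.24·0.353 + 0.14·0.066 + 0.1·0.317
      = 0.00178 + 0.00946 + 0.08472 + 0.00924 + 0.0317 = 0.1369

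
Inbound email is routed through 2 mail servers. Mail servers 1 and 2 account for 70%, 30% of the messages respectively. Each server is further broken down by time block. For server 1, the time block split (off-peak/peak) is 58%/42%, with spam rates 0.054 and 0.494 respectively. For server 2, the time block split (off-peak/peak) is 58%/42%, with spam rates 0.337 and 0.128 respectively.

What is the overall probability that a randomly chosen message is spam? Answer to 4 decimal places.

0.2419

P(S|1) = 0.58·0.054 + 0.42·0.494 = 0.03132 + 0.20748 = 0.2388
P(S|2) = 0.58·0.337 + 0.42·0.128 = 0.19546 + 0.05376 = 0.24922
Then overall,
P(S) = 0.7·0.2388 + 0.3·0.24922
      = 0.16716 + 0.074766 = 0.241926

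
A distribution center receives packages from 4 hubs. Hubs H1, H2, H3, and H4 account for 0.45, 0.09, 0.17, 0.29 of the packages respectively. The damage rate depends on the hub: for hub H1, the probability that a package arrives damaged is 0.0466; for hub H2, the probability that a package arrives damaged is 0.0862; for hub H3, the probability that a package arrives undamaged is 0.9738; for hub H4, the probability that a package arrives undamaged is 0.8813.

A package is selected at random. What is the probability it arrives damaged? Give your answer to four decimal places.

0.0676

P(D|H3) = 1 − 0.9738 = 0.0262.
P(D|H4) = 1 − 0.8813 = 0.1187.
P(D) = P(D|H1)·P(H1) + P(D|H2)·P(H2) + P(D|H3)·P(H3) + P(D|H4)·P(H4)
      = 0.0466·0.45 + 0.0862·0.09 + 0.0262·0.17 + 0.1187·0.29
      = 0.02097 + 0.007758 + 0.004454 + 0.034423 = 0.067605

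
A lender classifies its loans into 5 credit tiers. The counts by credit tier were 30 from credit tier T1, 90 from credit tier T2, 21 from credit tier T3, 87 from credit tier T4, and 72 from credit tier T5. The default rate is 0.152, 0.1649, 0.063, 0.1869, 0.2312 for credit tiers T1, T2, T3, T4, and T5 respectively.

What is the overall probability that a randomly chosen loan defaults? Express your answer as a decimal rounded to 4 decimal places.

Total: 30 + 90 + 21 + 87 + 72 = 300.
P(T1) = 30/300 = 0.1. P(T2) = 90/300 = 0.3. P(T3) = 21/300 = 0.07. P(T4) = 87/300 = 0.29. P(T5) = 72/300 = 0.24.
Summing over the partition,
P(D) = P(D|T1)·P(T1) + P(D|T2)·P(T2) + P(D|T3)·P(T3) + P(D|T4)·P(T4) + P(D|T5)·P(T5)
      = 0.152·0.1 + 0.1649·0.3 + 0.063·0.07 + 0.1869·0.29 + 0.2312·0.24
      = 0.0152 + 0.04947 + 0.00441 + 0.054201 + 0.055488 = 0.178769

P(D) ≈ 0.1788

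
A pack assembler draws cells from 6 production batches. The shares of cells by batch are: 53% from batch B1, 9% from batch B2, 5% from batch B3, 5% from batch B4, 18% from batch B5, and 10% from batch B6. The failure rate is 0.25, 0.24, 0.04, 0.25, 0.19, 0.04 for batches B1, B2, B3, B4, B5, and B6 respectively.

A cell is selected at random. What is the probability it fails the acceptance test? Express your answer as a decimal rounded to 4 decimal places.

P(F) = P(F|B1)·P(B1) + P(F|B2)·P(B2) + P(F|B3)·P(B3) + P(F|B4)·P(B4) + P(F|B5)·P(B5) + P(F|B6)·P(B6)
      = 0.25·0.53 + 0.24·0.09 + 0.04·0.05 + 0.25·0.05 + 0.19·0.18 + 0.04·0.1
      = 0.1325 + 0.0216 + 0.002 + 0.0125 + 0.0342 + 0.004 = 0.2068

0.2068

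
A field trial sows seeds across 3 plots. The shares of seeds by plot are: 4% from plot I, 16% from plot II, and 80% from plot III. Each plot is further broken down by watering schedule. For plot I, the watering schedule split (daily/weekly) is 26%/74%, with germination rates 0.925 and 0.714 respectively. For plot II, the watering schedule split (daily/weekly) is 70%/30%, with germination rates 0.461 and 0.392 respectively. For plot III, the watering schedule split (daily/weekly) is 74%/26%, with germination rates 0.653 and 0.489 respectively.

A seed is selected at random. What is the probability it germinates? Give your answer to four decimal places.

0.5895

P(G|I) = 0.26·0.925 + 0.74·0.714 = 0.2405 + 0.52836 = 0.76886
P(G|II) = 0.7·0.461 + 0.3·0.392 = 0.3227 + 0.1176 = 0.4403
P(G|III) = 0.74·0.653 + 0.26·0.489 = 0.48322 + 0.12714 = 0.61036
By total probability over the outer partition,
P(G) = 0.04·0.76886 + 0.16·0.4403 + 0.8·0.61036
      = 0.0307544 + 0.070448 + 0.488288 = 0.5894904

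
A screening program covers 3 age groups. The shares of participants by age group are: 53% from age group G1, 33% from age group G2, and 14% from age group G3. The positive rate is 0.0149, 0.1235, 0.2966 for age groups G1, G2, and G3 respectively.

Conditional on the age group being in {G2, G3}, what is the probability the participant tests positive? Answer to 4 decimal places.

P(T|S) ≈ 0.1751

Let S = {G2, G3}.
P(S) = 0.33 + 0.14 = 0.47.
P(T ∩ S) = 0.1235·0.33 + 0.2966·0.14 = 0.040755 + 0.041524 = 0.082279.
P(T | S) = 0.082279 / 0.47 = 0.175062…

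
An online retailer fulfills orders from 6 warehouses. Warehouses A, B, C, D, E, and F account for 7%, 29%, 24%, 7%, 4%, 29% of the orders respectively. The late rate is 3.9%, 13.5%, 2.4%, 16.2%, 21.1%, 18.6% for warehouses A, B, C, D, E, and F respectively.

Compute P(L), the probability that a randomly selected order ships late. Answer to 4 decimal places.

P(L) = P(L|A)·P(A) + P(L|B)·P(B) + P(L|C)·P(C) + P(L|D)·P(D) + P(L|E)·P(E) + P(L|F)·P(F)
      = 0.039·0.07 + 0.135·0.29 + 0.024·0.24 + 0.162·0.07 + 0.211·0.04 + 0.186·0.29
      = 0.00273 + 0.03915 + 0.00576 + 0.01134 + 0.00844 + 0.05394 = 0.12136

0.1214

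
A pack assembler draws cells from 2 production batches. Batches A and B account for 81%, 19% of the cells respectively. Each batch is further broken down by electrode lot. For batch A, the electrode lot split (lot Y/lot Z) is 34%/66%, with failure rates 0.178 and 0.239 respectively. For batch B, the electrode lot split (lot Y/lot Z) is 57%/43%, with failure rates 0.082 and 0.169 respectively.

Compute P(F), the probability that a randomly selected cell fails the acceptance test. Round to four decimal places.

P(F|A) = 0.34·0.178 + 0.66·0.239 = 0.06052 + 0.15774 = 0.21826
P(F|B) = 0.57·0.082 + 0.43·0.169 = 0.04674 + 0.07267 = 0.11941
Then overall,
P(F) = 0.81·0.21826 + 0.19·0.11941
      = 0.1767906 + 0.0226879 = 0.1994785

P(F) ≈ 0.1995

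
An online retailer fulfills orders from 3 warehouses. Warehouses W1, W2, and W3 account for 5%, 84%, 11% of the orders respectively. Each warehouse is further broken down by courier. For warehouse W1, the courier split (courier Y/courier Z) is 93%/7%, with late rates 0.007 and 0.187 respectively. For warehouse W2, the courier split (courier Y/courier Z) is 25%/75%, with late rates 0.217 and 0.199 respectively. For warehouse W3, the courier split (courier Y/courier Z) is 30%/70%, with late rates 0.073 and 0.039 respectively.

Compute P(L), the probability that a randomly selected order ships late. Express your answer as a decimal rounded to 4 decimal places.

P(L) ≈ 0.1773

P(L|W1) = 0.93·0.007 + 0.07·0.187 = 0.00651 + 0.01309 = 0.0196
P(L|W2) = 0.25·0.217 + 0.75·0.199 = 0.05425 + 0.14925 = 0.2035
P(L|W3) = 0.3·0.073 + 0.7·0.039 = 0.0219 + 0.0273 = 0.0492
By total probability over the outer partition,
P(L) = 0.05·0.0196 + 0.84·0.2035 + 0.11·0.0492
      = 0.00098 + 0.17094 + 0.005412 = 0.177332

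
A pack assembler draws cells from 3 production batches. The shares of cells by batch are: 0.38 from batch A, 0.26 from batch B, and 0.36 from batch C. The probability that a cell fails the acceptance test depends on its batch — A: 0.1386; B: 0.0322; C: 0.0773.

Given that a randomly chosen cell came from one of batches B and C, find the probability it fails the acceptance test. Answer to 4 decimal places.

0.0584

Let S = {B, C}.
P(S) = 0.26 + 0.36 = 0.62.
P(F ∩ S) = 0.0322·0.26 + 0.0773·0.36 = 0.008372 + 0.027828 = 0.0362.
P(F | S) = 0.0362 / 0.62 = 0.058387…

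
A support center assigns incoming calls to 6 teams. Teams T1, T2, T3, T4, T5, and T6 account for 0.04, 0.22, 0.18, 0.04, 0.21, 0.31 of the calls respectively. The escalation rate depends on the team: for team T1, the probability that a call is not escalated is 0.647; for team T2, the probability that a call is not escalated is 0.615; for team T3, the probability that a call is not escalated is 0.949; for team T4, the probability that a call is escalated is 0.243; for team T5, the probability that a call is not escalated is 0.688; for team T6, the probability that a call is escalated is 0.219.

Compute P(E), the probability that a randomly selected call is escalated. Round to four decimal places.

P(E|T1) = 1 − 0.647 = 0.353.
P(E|T2) = 1 − 0.615 = 0.385.
P(E|T3) = 1 − 0.949 = 0.051.
P(E|T5) = 1 − 0.688 = 0.312.
P(E) = P(E|T1)·P(T1) + P(E|T2)·P(T2) + P(E|T3)·P(T3) + P(E|T4)·P(T4) + P(E|T5)·P(T5) + P(E|T6)·P(T6)
      = 0.353·0.04 + 0.385·0.22 + 0.051·0.18 + 0.243·0.04 + 0.312·0.21 + 0.219·0.31
      = 0.01412 + 0.0847 + 0.00918 + 0.00972 + 0.06552 + 0.06789 = 0.25113

P(E) ≈ 0.2511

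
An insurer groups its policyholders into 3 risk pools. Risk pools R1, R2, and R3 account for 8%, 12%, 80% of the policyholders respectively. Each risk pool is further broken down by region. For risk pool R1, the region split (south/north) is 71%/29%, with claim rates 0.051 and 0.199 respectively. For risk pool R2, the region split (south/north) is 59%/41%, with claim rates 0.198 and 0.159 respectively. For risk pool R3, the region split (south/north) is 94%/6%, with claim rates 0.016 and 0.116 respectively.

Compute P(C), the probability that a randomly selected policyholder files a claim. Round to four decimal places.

P(C) ≈ 0.0470

P(C|R1) = 0.71·0.051 + 0.29·0.199 = 0.03621 + 0.05771 = 0.09392
P(C|R2) = 0.59·0.198 + 0.41·0.159 = 0.11682 + 0.06519 = 0.18201
P(C|R3) = 0.94·0.016 + 0.06·0.116 = 0.01504 + 0.00696 = 0.022
Then overall,
P(C) = 0.08·0.09392 + 0.12·0.18201 + 0.8·0.022
      = 0.0075136 + 0.0218412 + 0.0176 = 0.0469548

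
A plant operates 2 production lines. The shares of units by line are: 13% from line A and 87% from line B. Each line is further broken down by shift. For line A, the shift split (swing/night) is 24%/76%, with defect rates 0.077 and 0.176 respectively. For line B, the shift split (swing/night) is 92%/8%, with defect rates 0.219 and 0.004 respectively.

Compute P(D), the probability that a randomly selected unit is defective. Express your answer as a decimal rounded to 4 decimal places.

P(D|A) = 0.24·0.077 + 0.76·0.176 = 0.01848 + 0.13376 = 0.15224
P(D|B) = 0.92·0.219 + 0.08·0.004 = 0.20148 + 0.00032 = 0.2018
By total probability over the outer partition,
P(D) = 0.13·0.15224 + 0.87·0.2018
      = 0.0197912 + 0.175566 = 0.1953572

P(D) ≈ 0.1954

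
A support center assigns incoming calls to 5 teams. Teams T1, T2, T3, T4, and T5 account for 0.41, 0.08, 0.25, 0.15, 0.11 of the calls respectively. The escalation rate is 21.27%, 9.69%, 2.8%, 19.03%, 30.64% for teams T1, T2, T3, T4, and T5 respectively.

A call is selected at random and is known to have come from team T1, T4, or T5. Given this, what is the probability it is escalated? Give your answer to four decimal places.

P(E|S) ≈ 0.2231

Let S = {T1, T4, T5}.
P(S) = 0.41 + 0.15 + 0.11 = 0.67.
P(E ∩ S) = 0.2127·0.41 + 0.1903·0.15 + 0.3064·0.11 = 0.087207 + 0.028545 + 0.033704 = 0.149456.
P(E | S) = 0.149456 / 0.67 = 0.223069…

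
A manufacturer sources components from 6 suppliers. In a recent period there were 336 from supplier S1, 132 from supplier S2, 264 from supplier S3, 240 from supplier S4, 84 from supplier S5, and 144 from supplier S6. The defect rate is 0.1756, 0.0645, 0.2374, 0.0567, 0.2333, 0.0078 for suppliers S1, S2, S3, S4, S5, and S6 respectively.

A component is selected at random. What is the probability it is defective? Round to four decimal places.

Total: 336 + 132 + 264 + 240 + 84 + 144 = 1200.
P(S1) = 336/1200 = 0.28. P(S2) = 132/1200 = 0.11. P(S3) = 264/1200 = 0.22. P(S4) = 240/1200 = 0.2. P(S5) = 84/1200 = 0.07. P(S6) = 144/1200 = 0.12.
P(D) = P(D|S1)·P(S1) + P(D|S2)·P(S2) + P(D|S3)·P(S3) + P(D|S4)·P(S4) + P(D|S5)·P(S5) + P(D|S6)·P(S6)
      = 0.1756·0.28 + 0.0645·0.11 + 0.2374·0.22 + 0.0567·0.2 + 0.2333·0.07 + 0.0078·0.12
      = 0.049168 + 0.007095 + 0.052228 + 0.01134 + 0.016331 + 0.000936 = 0.137098

P(D) ≈ 0.1371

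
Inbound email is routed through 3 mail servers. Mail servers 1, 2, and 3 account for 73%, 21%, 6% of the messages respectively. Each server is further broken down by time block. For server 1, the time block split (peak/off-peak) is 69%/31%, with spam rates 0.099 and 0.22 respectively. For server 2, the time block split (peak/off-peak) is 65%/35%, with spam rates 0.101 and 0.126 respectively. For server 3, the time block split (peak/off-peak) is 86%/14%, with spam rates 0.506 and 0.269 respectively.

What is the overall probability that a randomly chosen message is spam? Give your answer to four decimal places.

P(S|1) = 0.69·0.099 + 0.31·0.22 = 0.06831 + 0.0682 = 0.13651
P(S|2) = 0.65·0.101 + 0.35·0.126 = 0.06565 + 0.0441 = 0.10975
P(S|3) = 0.86·0.506 + 0.14·0.269 = 0.43516 + 0.03766 = 0.47282
By total probability over the outer partition,
P(S) = 0.73·0.13651 + 0.21·0.10975 + 0.06·0.47282
      = 0.0996523 + 0.0230475 + 0.0283692 = 0.151069

0.1511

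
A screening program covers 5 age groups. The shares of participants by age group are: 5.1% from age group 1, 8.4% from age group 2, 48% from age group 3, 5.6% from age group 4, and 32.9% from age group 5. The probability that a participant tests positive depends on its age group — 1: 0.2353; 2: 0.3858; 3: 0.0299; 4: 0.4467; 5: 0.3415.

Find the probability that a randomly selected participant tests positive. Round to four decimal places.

0.1961

P(T) = P(T|1)·P(1) + P(T|2)·P(2) + P(T|3)·P(3) + P(T|4)·P(4) + P(T|5)·P(5)
      = 0.2353·0.051 + 0.3858·0.084 + 0.0299·0.48 + 0.4467·0.056 + 0.3415·0.329
      = 0.0120003 + 0.0324072 + 0.014352 + 0.0250152 + 0.1123535 = 0.1961282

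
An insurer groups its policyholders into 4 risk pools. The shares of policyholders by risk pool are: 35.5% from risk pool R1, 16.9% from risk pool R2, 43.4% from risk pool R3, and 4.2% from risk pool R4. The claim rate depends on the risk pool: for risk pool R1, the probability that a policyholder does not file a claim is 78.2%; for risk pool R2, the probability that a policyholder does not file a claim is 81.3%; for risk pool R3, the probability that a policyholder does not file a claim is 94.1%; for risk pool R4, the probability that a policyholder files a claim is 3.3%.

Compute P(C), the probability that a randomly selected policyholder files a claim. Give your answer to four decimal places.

P(C|R1) = 1 − 0.782 = 0.218.
P(C|R2) = 1 − 0.813 = 0.187.
P(C|R3) = 1 − 0.941 = 0.059.
P(C) = P(C|R1)·P(R1) + P(C|R2)·P(R2) + P(C|R3)·P(R3) + P(C|R4)·P(R4)
      = 0.218·0.355 + 0.187·0.169 + 0.059·0.434 + 0.033·0.042
      = 0.07739 + 0.031603 + 0.025606 + 0.001386 = 0.135985

0.1360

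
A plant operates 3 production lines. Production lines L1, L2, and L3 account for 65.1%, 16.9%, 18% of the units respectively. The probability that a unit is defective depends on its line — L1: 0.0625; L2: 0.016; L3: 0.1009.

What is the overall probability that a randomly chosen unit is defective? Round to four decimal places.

Using total probability over the partition,
P(D) = P(D|L1)·P(L1) + P(D|L2)·P(L2) + P(D|L3)·P(L3)
      = 0.0625·0.651 + 0.016·0.169 + 0.1009·0.18
      = 0.0406875 + 0.002704 + 0.018162 = 0.0615535

0.0616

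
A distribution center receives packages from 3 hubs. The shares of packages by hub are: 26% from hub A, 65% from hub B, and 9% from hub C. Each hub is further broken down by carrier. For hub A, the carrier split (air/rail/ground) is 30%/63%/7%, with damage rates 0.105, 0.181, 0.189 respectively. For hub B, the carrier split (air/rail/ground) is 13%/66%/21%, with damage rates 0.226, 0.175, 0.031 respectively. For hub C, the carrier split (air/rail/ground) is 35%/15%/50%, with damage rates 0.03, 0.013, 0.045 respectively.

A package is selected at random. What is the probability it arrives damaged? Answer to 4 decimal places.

P(D|A) = 0.3·0.105 + 0.63·0.181 + 0.07·0.189 = 0.0315 + 0.11403 + 0.01323 = 0.15876
P(D|B) = 0.13·0.226 + 0.66·0.175 + 0.21·0.031 = 0.02938 + 0.1155 + 0.00651 = 0.15139
P(D|C) = 0.35·0.03 + 0.15·0.013 + 0.5·0.045 = 0.0105 + 0.00195 + 0.0225 = 0.03495
Then overall,
P(D) = 0.26·0.15876 + 0.65·0.15139 + 0.09·0.03495
      = 0.0412776 + 0.0984035 + 0.0031455 = 0.1428266

P(D) ≈ 0.1428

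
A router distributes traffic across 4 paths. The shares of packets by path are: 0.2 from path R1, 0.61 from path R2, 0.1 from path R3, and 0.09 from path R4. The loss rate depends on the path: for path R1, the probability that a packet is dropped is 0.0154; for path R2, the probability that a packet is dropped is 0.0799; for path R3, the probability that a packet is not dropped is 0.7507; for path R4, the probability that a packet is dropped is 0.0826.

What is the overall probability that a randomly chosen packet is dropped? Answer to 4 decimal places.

P(L|R3) = 1 − 0.7507 = 0.2493.
P(L) = P(L|R1)·P(R1) + P(L|R2)·P(R2) + P(L|R3)·P(R3) + P(L|R4)·P(R4)
      = 0.0154·0.2 + 0.0799·0.61 + 0.2493·0.1 + 0.0826·0.09
      = 0.00308 + 0.048739 + 0.02493 + 0.007434 = 0.084183

0.0842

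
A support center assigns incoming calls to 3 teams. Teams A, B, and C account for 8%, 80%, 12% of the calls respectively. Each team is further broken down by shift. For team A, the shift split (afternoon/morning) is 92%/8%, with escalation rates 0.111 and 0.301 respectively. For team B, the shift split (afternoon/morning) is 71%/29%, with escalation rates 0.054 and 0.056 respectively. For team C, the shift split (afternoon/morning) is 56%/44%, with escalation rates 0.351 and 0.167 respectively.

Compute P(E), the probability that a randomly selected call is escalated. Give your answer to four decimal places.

0.0862

P(E|A) = 0.92·0.111 + 0.08·0.301 = 0.10212 + 0.02408 = 0.1262
P(E|B) = 0.71·0.054 + 0.29·0.056 = 0.03834 + 0.01624 = 0.05458
P(E|C) = 0.56·0.351 + 0.44·0.167 = 0.19656 + 0.07348 = 0.27004
By total probability over the outer partition,
P(E) = 0.08·0.1262 + 0.8·0.05458 + 0.12·0.27004
      = 0.010096 + 0.043664 + 0.0324048 = 0.0861648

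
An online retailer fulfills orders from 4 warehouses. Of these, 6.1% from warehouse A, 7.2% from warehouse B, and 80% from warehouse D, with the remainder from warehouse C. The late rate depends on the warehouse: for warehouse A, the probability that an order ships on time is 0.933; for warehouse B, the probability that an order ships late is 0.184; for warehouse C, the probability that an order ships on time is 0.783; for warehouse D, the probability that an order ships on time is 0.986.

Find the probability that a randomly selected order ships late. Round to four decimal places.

0.0431

P(C) = 1 − (0.061 + 0.072 + 0.8) = 0.067.
P(L|A) = 1 − 0.933 = 0.067.
P(L|C) = 1 − 0.783 = 0.217.
P(L|D) = 1 − 0.986 = 0.014.
P(L) = P(L|A)·P(A) + P(L|B)·P(B) + P(L|C)·P(C) + P(L|D)·P(D)
      = 0.067·0.061 + 0.184·0.072 + 0.217·0.067 + 0.014·0.8
      = 0.004087 + 0.013248 + 0.014539 + 0.0112 = 0.043074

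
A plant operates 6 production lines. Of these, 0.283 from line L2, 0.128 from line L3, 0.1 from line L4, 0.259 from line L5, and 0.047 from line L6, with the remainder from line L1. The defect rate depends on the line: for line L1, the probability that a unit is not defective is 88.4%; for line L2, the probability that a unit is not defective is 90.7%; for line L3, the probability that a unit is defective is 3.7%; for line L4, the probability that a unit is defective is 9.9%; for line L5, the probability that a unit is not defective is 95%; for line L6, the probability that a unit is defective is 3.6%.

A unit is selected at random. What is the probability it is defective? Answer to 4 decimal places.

P(L1) = 1 − (0.283 + 0.128 + 0.1 + 0.259 + 0.047) = 0.183.
P(D|L1) = 1 − 0.884 = 0.116.
P(D|L2) = 1 − 0.907 = 0.093.
P(D|L5) = 1 − 0.95 = 0.05.
Summing over the partition,
P(D) = P(D|L1)·P(L1) + P(D|L2)·P(L2) + P(D|L3)·P(L3) + P(D|L4)·P(L4) + P(D|L5)·P(L5) + P(D|L6)·P(L6)
      = 0.116·0.183 + 0.093·0.283 + 0.037·0.128 + 0.099·0.1 + 0.05·0.259 + 0.036·0.047
      = 0.021228 + 0.026319 + 0.004736 + 0.0099 + 0.01295 + 0.001692 = 0.076825

P(D) ≈ 0.0768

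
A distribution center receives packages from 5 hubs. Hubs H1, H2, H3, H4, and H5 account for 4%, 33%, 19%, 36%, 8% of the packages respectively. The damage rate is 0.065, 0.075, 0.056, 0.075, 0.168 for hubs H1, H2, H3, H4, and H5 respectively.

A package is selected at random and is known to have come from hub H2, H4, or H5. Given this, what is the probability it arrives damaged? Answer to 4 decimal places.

P(D|S) ≈ 0.0847

Let S = {H2, H4, H5}.
P(S) = 0.33 + 0.36 + 0.08 = 0.77.
P(D ∩ S) = 0.075·0.33 + 0.075·0.36 + 0.168·0.08 = 0.02475 + 0.027 + 0.01344 = 0.06519.
P(D | S) = 0.06519 / 0.77 = 0.084662…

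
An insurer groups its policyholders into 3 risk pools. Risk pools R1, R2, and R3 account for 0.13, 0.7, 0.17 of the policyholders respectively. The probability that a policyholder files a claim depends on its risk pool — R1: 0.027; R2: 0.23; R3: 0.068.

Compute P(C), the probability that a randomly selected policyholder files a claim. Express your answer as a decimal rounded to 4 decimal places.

P(C) = P(C|R1)·P(R1) + P(C|R2)·P(R2) + P(C|R3)·P(R3)
      = 0.027·0.13 + 0.23·0.7 + 0.068·0.17
      = 0.00351 + 0.161 + 0.01156 = 0.17607

P(C) ≈ 0.1761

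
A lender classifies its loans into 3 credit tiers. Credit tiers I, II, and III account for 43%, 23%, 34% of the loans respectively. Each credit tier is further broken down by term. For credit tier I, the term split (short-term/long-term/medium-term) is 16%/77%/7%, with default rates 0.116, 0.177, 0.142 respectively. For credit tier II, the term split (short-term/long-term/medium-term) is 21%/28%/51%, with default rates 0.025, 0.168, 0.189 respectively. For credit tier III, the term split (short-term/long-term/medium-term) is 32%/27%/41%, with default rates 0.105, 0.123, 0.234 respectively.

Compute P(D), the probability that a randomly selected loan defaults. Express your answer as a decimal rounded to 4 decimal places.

0.1604

P(D|I) = 0.16·0.116 + 0.77·0.177 + 0.07·0.142 = 0.01856 + 0.13629 + 0.00994 = 0.16479
P(D|II) = 0.21·0.025 + 0.28·0.168 + 0.51·0.189 = 0.00525 + 0.04704 + 0.09639 = 0.14868
P(D|III) = 0.32·0.105 + 0.27·0.123 + 0.41·0.234 = 0.0336 + 0.03321 + 0.09594 = 0.16275
By total probability over the outer partition,
P(D) = 0.43·0.16479 + 0.23·0.14868 + 0.34·0.16275
      = 0.0708597 + 0.0341964 + 0.055335 = 0.1603911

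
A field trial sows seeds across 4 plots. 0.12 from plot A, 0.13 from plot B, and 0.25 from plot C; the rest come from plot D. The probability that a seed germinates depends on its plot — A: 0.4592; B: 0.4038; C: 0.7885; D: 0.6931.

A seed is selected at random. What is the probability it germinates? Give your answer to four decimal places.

P(D) = 1 − (0.12 + 0.13 + 0.25) = 0.5.
P(G) = P(G|A)·P(A) + P(G|B)·P(B) + P(G|C)·P(C) + P(G|D)·P(D)
      = 0.4592·0.12 + 0.4038·0.13 + 0.7885·0.25 + 0.6931·0.5
      = 0.055104 + 0.052494 + 0.197125 + 0.34655 = 0.651273

P(G) ≈ 0.6513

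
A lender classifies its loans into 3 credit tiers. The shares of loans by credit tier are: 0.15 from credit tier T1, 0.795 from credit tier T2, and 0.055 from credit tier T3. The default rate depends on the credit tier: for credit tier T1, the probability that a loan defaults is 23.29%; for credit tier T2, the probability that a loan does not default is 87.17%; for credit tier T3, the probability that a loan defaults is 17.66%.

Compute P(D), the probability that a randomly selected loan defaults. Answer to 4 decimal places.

0.1466

P(D|T2) = 1 − 0.8717 = 0.1283.
P(D) = P(D|T1)·P(T1) + P(D|T2)·P(T2) + P(D|T3)·P(T3)
      = 0.2329·0.15 + 0.1283·0.795 + 0.1766·0.055
      = 0.034935 + 0.1019985 + 0.009713 = 0.1466465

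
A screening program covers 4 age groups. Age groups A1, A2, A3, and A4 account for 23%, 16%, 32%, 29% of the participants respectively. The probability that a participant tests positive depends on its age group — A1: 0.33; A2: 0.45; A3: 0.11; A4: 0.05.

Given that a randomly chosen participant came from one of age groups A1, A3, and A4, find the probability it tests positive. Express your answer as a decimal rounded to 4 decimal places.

Let S = {A1, A3, A4}.
P(S) = 0.23 + 0.32 + 0.29 = 0.84.
P(T ∩ S) = 0.33·0.23 + 0.11·0.32 + 0.05·0.29 = 0.0759 + 0.0352 + 0.0145 = 0.1256.
P(T | S) = 0.1256 / 0.84 = 0.149524…

0.1495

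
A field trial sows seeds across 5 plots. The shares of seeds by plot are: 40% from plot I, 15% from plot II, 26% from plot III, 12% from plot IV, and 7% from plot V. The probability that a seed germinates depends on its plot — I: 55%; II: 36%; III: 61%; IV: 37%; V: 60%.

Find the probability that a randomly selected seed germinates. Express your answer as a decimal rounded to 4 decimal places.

Summing over the partition,
P(G) = P(G|I)·P(I) + P(G|II)·P(II) + P(G|III)·P(III) + P(G|IV)·P(IV) + P(G|V)·P(V)
      = 0.55·0.4 + 0.36·0.15 + 0.61·0.26 + 0.37·0.12 + 0.6·0.07
      = 0.22 + 0.054 + 0.1586 + 0.0444 + 0.042 = 0.519

P(G) ≈ 0.5190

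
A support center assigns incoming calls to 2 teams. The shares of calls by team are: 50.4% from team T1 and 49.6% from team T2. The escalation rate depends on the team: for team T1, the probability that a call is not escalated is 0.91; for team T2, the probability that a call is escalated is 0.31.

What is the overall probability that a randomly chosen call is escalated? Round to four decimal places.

P(E|T1) = 1 − 0.91 = 0.09.
Summing over the partition,
P(E) = P(E|T1)·P(T1) + P(E|T2)·P(T2)
      = 0.09·0.504 + 0.31·0.496
      = 0.04536 + 0.15376 = 0.19912

P(E) ≈ 0.1991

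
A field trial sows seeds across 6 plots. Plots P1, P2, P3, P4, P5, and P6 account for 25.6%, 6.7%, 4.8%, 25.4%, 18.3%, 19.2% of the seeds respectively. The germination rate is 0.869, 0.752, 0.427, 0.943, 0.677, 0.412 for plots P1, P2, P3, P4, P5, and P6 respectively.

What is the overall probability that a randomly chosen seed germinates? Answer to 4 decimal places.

0.7359

Using total probability over the partition,
P(G) = P(G|P1)·P(P1) + P(G|P2)·P(P2) + P(G|P3)·P(P3) + P(G|P4)·P(P4) + P(G|P5)·P(P5) + P(G|P6)·P(P6)
      = 0.869·0.256 + 0.752·0.067 + 0.427·0.048 + 0.943·0.254 + 0.677·0.183 + 0.412·0.192
      = 0.222464 + 0.050384 + 0.020496 + 0.239522 + 0.123891 + 0.079104 = 0.735861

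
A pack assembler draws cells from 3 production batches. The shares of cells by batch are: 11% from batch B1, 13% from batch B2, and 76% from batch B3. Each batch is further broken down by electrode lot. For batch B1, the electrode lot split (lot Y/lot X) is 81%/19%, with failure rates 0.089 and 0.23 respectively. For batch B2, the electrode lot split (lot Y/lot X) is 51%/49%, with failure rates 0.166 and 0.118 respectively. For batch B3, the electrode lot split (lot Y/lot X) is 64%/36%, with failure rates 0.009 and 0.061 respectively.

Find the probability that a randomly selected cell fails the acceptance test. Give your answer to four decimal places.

0.0523

P(F|B1) = 0.81·0.089 + 0.19·0.23 = 0.07209 + 0.0437 = 0.11579
P(F|B2) = 0.51·0.166 + 0.49·0.118 = 0.08466 + 0.05782 = 0.14248
P(F|B3) = 0.64·0.009 + 0.36·0.061 = 0.00576 + 0.02196 = 0.02772
Then overall,
P(F) = 0.11·0.11579 + 0.13·0.14248 + 0.76·0.02772
      = 0.0127369 + 0.0185224 + 0.0210672 = 0.0523265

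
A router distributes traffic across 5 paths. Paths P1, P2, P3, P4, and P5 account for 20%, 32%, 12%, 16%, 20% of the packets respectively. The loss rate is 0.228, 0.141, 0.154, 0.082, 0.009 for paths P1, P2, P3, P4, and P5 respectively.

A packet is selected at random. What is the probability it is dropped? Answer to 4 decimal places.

By the law of total probability,
P(L) = P(L|P1)·P(P1) + P(L|P2)·P(P2) + P(L|P3)·P(P3) + P(L|P4)·P(P4) + P(L|P5)·P(P5)
      = 0.228·0.2 + 0.141·0.32 + 0.154·0.12 + 0.082·0.16 + 0.009·0.2
      = 0.0456 + 0.04512 + 0.01848 + 0.01312 + 0.0018 = 0.12412

P(L) ≈ 0.1241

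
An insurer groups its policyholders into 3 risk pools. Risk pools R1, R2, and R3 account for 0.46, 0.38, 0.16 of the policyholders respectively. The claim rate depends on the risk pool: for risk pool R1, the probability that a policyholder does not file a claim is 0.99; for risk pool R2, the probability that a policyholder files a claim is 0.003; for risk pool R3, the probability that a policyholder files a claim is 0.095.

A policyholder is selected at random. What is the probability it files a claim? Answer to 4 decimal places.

P(C|R1) = 1 − 0.99 = 0.01.
P(C) = P(C|R1)·P(R1) + P(C|R2)·P(R2) + P(C|R3)·P(R3)
      = 0.01·0.46 + 0.003·0.38 + 0.095·0.16
      = 0.0046 + 0.00114 + 0.0152 = 0.02094

P(C) ≈ 0.0209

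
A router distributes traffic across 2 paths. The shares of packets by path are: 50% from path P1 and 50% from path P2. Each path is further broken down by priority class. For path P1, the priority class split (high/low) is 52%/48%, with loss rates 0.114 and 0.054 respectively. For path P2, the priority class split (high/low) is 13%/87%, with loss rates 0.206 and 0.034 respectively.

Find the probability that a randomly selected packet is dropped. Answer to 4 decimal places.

0.0708

P(L|P1) = 0.52·0.114 + 0.48·0.054 = 0.05928 + 0.02592 = 0.0852
P(L|P2) = 0.13·0.206 + 0.87·0.034 = 0.02678 + 0.02958 = 0.05636
Then overall,
P(L) = 0.5·0.0852 + 0.5·0.05636
      = 0.0426 + 0.02818 = 0.07078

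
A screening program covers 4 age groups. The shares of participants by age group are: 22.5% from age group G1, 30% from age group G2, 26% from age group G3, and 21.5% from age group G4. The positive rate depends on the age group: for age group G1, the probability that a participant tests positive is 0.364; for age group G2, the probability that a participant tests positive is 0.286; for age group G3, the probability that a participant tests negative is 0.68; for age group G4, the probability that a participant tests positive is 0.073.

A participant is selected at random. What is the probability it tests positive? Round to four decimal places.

P(T) ≈ 0.2666

P(T|G3) = 1 − 0.68 = 0.32.
Using total probability over the partition,
P(T) = P(T|G1)·P(G1) + P(T|G2)·P(G2) + P(T|G3)·P(G3) + P(T|G4)·P(G4)
      = 0.364·0.225 + 0.286·0.3 + 0.32·0.26 + 0.073·0.215
      = 0.0819 + 0.0858 + 0.0832 + 0.015695 = 0.266595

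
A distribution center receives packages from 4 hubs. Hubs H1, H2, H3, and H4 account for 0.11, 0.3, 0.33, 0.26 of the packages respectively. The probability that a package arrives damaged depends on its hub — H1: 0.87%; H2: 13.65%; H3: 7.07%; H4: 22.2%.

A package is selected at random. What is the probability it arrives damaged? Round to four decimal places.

0.1230

Summing over the partition,
P(D) = P(D|H1)·P(H1) + P(D|H2)·P(H2) + P(D|H3)·P(H3) + P(D|H4)·P(H4)
      = 0.0087·0.11 + 0.1365·0.3 + 0.0707·0.33 + 0.222·0.26
      = 0.000957 + 0.04095 + 0.023331 + 0.05772 = 0.122958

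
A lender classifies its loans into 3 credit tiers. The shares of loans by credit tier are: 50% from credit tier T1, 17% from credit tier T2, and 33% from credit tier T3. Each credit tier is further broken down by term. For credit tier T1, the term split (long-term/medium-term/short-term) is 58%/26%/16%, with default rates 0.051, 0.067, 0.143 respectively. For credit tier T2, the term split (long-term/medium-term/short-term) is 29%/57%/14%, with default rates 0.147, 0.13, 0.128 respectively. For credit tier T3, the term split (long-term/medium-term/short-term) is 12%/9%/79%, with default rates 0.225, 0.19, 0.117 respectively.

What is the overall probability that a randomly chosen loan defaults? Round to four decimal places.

P(D) ≈ 0.1029

P(D|T1) = 0.58·0.051 + 0.26·0.067 + 0.16·0.143 = 0.02958 + 0.01742 + 0.02288 = 0.06988
P(D|T2) = 0.29·0.147 + 0.57·0.13 + 0.14·0.128 = 0.04263 + 0.0741 + 0.01792 = 0.13465
P(D|T3) = 0.12·0.225 + 0.09·0.19 + 0.79·0.117 = 0.027 + 0.0171 + 0.09243 = 0.13653
Then overall,
P(D) = 0.5·0.06988 + 0.17·0.13465 + 0.33·0.13653
      = 0.03494 + 0.0228905 + 0.0450549 = 0.1028854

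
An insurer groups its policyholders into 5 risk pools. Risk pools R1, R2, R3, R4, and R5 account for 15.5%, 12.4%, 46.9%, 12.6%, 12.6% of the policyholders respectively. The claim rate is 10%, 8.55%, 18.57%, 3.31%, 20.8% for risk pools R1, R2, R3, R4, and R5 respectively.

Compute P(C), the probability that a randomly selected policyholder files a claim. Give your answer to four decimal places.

P(C) ≈ 0.1436

P(C) = P(C|R1)·P(R1) + P(C|R2)·P(R2) + P(C|R3)·P(R3) + P(C|R4)·P(R4) + P(C|R5)·P(R5)
      = 0.1·0.155 + 0.0855·0.124 + 0.1857·0.469 + 0.0331·0.126 + 0.208·0.126
      = 0.0155 + 0.010602 + 0.0870933 + 0.0041706 + 0.026208 = 0.1435739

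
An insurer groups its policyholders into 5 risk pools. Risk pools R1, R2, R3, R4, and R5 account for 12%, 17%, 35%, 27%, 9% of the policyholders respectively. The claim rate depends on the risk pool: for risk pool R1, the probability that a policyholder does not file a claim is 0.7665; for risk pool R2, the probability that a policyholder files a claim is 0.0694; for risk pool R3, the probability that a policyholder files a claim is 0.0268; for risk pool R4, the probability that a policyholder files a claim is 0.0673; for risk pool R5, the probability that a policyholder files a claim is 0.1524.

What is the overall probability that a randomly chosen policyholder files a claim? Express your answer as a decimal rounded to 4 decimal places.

P(C) ≈ 0.0811

P(C|R1) = 1 − 0.7665 = 0.2335.
Using total probability over the partition,
P(C) = P(C|R1)·P(R1) + P(C|R2)·P(R2) + P(C|R3)·P(R3) + P(C|R4)·P(R4) + P(C|R5)·P(R5)
      = 0.2335·0.12 + 0.0694·0.17 + 0.0268·0.35 + 0.0673·0.27 + 0.1524·0.09
      = 0.02802 + 0.011798 + 0.00938 + 0.018171 + 0.013716 = 0.081085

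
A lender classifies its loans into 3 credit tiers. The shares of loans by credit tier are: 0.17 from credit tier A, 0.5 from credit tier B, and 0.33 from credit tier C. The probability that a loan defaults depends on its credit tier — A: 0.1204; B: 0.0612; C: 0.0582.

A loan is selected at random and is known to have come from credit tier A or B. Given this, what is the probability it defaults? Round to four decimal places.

Let S = {A, B}.
P(S) = 0.17 + 0.5 = 0.67.
P(D ∩ S) = 0.1204·0.17 + 0.0612·0.5 = 0.020468 + 0.0306 = 0.051068.
P(D | S) = 0.051068 / 0.67 = 0.076221…

0.0762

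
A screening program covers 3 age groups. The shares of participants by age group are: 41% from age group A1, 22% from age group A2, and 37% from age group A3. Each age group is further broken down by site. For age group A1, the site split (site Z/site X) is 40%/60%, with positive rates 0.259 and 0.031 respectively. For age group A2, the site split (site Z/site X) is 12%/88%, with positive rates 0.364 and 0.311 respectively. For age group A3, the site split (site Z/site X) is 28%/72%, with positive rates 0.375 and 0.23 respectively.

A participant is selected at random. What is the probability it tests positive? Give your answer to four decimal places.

P(T|A1) = 0.4·0.259 + 0.6·0.031 = 0.1036 + 0.0186 = 0.1222
P(T|A2) = 0.12·0.364 + 0.88·0.311 = 0.04368 + 0.27368 = 0.31736
P(T|A3) = 0.28·0.375 + 0.72·0.23 = 0.105 + 0.1656 = 0.2706
By total probability over the outer partition,
P(T) = 0.41·0.1222 + 0.22·0.31736 + 0.37·0.2706
      = 0.050102 + 0.0698192 + 0.100122 = 0.2200432

P(T) ≈ 0.2200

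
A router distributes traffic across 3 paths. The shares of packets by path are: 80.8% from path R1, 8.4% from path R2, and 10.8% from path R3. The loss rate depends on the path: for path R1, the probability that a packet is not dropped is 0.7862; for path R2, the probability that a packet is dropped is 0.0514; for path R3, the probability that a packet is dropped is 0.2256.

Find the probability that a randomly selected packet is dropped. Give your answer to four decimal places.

0.2014

P(L|R1) = 1 − 0.7862 = 0.2138.
P(L) = P(L|R1)·P(R1) + P(L|R2)·P(R2) + P(L|R3)·P(R3)
      = 0.2138·0.808 + 0.0514·0.084 + 0.2256·0.108
      = 0.1727504 + 0.0043176 + 0.0243648 = 0.2014328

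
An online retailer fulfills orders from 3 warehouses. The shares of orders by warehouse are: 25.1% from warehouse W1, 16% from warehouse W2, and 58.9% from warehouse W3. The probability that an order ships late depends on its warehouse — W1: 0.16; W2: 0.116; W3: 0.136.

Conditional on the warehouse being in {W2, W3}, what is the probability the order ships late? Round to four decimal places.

0.1317

Let S = {W2, W3}.
P(S) = 0.16 + 0.589 = 0.749.
P(L ∩ S) = 0.116·0.16 + 0.136·0.589 = 0.01856 + 0.080104 = 0.098664.
P(L | S) = 0.098664 / 0.749 = 0.131728…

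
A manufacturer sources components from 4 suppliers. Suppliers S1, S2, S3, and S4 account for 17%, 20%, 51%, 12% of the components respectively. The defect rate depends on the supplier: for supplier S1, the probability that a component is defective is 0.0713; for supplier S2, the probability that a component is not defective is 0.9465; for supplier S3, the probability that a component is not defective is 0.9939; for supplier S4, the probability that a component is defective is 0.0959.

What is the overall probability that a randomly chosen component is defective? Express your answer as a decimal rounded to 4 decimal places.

P(D|S2) = 1 − 0.9465 = 0.0535.
P(D|S3) = 1 − 0.9939 = 0.0061.
By the law of total probability,
P(D) = P(D|S1)·P(S1) + P(D|S2)·P(S2) + P(D|S3)·P(S3) + P(D|S4)·P(S4)
      = 0.0713·0.17 + 0.0535·0.2 + 0.0061·0.51 + 0.0959·0.12
      = 0.012121 + 0.0107 + 0.003111 + 0.011508 = 0.03744

0.0374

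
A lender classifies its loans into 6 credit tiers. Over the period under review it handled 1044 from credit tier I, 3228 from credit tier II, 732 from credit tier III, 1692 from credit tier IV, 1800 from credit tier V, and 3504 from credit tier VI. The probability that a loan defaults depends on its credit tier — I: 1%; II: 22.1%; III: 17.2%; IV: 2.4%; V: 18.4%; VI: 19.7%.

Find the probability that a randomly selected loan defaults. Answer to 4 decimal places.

0.1593

Total: 1044 + 3228 + 732 + 1692 + 1800 + 3504 = 12000.
P(I) = 1044/12000 = 0.087. P(II) = 3228/12000 = 0.269. P(III) = 732/12000 = 0.061. P(IV) = 1692/12000 = 0.141. P(V) = 1800/12000 = 0.15. P(VI) = 3504/12000 = 0.292.
Summing over the partition,
P(D) = P(D|I)·P(I) + P(D|II)·P(II) + P(D|III)·P(III) + P(D|IV)·P(IV) + P(D|V)·P(V) + P(D|VI)·P(VI)
      = 0.01·0.087 + 0.221·0.269 + 0.172·0.061 + 0.024·0.141 + 0.184·0.15 + 0.197·0.292
      = 0.00087 + 0.059449 + 0.010492 + 0.003384 + 0.0276 + 0.057524 = 0.159319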